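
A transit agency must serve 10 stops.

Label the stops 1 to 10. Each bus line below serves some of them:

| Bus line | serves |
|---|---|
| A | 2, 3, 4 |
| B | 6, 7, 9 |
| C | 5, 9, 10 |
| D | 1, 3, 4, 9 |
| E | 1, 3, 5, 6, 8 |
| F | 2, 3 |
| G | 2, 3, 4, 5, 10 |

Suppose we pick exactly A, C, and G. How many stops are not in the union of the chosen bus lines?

Union of A, C, G = {2, 3, 4, 5, 9, 10}.
Not covered: 1, 6, 7, 8 — 4 stops.

4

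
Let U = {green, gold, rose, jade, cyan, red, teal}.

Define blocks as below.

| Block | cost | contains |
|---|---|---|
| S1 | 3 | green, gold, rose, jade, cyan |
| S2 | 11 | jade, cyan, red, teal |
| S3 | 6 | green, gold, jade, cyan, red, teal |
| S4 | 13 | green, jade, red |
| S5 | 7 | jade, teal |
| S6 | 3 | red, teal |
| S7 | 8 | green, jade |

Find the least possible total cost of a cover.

S1, S6 together cover every element (S1 ∪ S6 = {green, gold, rose, jade, cyan, red, teal}); total cost 3 + 3 = 6.
No covering selection has total cost below 6.

6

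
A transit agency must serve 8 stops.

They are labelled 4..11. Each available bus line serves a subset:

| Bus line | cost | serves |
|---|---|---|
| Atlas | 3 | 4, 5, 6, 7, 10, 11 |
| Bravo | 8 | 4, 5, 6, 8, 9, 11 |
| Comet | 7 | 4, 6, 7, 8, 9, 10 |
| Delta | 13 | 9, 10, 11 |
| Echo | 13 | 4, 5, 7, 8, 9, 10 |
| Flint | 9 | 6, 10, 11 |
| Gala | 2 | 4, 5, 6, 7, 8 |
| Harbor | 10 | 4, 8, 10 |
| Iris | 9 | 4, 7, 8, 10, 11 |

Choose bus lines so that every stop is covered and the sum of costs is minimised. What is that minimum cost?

Atlas, Comet together cover every stop (Atlas ∪ Comet = {4, 5, 6, 7, 8, 9, 10, 11}); total cost 3 + 7 = 10.
The greedy pick Gala, Atlas, Comet costs 12; no covering selection beats 10.

10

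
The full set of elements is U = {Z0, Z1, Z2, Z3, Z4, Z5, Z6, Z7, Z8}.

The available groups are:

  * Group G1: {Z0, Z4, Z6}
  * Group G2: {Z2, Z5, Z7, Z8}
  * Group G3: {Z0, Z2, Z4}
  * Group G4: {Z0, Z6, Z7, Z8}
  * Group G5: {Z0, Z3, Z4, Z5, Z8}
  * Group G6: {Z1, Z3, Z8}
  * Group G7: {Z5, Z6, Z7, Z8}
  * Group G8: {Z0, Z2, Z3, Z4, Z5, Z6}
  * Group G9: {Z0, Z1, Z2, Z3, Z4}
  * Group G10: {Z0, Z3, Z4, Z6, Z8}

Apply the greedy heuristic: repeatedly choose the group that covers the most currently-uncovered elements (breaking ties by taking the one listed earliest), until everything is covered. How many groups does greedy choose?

3

Greedy: pick G8 (covers 6 new) → pick G2 (covers 2 new) → pick G6 (covers 1 new). Total picks: 3.
(The true minimum cover uses only 2 groups, so greedy is not optimal here.)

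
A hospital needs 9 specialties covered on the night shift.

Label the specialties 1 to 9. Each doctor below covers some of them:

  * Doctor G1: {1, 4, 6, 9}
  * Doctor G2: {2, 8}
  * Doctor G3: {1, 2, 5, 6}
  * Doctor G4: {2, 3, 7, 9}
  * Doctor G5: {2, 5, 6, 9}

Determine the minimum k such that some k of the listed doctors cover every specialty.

4

G1 and G2 and G4 and G5 together: G1 ∪ G2 ∪ G4 ∪ G5 = {1, 2, 3, 4, 5, 6, 7, 8, 9} — every specialty is covered.
No 3 of the 5 doctors cover everything (all 10 combinations miss at least one specialty), so 4 is optimal.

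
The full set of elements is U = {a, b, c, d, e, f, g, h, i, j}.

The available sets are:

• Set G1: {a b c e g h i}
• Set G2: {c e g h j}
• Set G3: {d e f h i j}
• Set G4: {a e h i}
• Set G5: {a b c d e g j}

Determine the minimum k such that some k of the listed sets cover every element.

G3 and G5 cover everything between them: the union {a, b, c, d, e, f, g, h, i, j} is all of U.
No single set has all 10 elements (the largest, G1, has 7), so 2 is optimal.

2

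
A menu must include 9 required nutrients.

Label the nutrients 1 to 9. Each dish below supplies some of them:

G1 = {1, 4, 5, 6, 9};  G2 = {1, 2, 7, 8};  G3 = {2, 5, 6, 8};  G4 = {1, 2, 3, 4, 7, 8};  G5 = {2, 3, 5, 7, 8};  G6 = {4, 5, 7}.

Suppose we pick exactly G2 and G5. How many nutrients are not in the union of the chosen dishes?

Union of G2, G5 = {1, 2, 3, 5, 7, 8}.
Not covered: 4, 6, 9 — 3 nutrients.

3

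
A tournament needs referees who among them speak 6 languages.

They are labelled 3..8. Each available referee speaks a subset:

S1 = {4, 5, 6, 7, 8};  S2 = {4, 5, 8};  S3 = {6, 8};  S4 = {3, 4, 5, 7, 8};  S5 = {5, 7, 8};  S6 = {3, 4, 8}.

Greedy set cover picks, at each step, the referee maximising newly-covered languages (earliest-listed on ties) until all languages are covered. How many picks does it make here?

Greedy: pick S1 (covers 5 new) → pick S4 (covers 1 new). Total picks: 2.

2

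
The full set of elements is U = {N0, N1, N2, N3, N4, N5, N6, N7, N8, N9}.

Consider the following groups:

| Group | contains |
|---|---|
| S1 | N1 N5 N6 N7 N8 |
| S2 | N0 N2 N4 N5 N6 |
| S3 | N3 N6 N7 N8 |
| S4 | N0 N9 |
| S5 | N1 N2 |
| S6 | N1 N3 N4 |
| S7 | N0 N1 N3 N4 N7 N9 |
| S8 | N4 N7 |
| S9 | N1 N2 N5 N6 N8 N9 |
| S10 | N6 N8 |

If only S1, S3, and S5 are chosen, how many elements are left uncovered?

3

Union of S1, S3, S5 = {N1, N2, N3, N5, N6, N7, N8}.
Not covered: N0, N4, N9 — 3 elements.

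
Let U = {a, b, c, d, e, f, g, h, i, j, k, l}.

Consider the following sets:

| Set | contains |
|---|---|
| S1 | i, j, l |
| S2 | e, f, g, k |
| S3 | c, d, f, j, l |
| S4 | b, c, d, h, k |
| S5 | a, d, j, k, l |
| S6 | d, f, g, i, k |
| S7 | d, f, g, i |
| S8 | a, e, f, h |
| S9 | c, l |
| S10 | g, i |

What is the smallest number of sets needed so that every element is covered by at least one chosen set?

S3, S4, S8, and S10 cover everything between them: the union {a, b, c, d, e, f, g, h, i, j, k, l} is all of U.
Only S4 contains b, so S4 is forced; the remaining 7 elements need at least 3 more sets (each remaining set adds at most 3) — so at least 4 sets are needed, and 4 is optimal.

4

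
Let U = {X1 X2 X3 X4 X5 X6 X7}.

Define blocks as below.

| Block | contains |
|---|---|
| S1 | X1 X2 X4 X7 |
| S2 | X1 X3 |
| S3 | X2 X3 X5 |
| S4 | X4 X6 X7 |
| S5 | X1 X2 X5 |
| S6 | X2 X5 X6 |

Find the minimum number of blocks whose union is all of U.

S1, S3, and S4 cover everything between them: the union {X1, X2, X3, X4, X5, X6, X7} is all of U.
No 2 of the 6 blocks cover everything (all 15 combinations miss at least one item), so 3 is optimal.

3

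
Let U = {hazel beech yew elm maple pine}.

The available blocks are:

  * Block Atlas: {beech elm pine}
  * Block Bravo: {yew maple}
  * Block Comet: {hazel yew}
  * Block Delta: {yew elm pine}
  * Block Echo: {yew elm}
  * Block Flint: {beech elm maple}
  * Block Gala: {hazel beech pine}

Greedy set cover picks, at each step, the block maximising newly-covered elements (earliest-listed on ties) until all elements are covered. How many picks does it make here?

Greedy: pick Atlas (covers 3 new) → pick Bravo (covers 2 new) → pick Comet (covers 1 new). Total picks: 3.

3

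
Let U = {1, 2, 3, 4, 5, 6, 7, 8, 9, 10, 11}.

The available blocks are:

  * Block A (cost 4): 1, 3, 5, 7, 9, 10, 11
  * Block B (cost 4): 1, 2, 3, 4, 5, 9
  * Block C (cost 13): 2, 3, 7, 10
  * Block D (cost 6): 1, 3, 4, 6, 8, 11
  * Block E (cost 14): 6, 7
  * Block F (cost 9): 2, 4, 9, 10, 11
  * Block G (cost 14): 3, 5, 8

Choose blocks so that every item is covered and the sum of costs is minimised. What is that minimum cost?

14

A, B, D together cover every item (A ∪ B ∪ D = {1, 2, 3, 4, 5, 6, 7, 8, 9, 10, 11}); total cost 4 + 4 + 6 = 14.
No covering selection has total cost below 14.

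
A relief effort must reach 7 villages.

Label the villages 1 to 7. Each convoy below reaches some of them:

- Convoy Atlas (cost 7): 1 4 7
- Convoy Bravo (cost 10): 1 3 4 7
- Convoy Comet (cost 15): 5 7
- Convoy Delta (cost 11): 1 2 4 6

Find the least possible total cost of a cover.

36

Bravo, Comet, Delta together cover every village (Bravo ∪ Comet ∪ Delta = {1, 2, 3, 4, 5, 6, 7}); total cost 10 + 15 + 11 = 36.
The greedy pick Atlas, Delta, Bravo, Comet costs 43; no covering selection beats 36.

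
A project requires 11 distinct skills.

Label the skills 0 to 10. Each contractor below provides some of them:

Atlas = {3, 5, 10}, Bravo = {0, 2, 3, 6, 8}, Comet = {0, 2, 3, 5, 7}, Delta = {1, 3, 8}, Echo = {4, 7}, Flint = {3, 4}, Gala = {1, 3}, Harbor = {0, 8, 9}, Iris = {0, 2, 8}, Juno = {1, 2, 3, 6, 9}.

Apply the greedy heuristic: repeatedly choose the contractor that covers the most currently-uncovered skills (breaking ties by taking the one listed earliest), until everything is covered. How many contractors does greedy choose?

Greedy: pick Bravo (covers 5 new) → pick Atlas (covers 2 new) → pick Echo (covers 2 new) → pick Juno (covers 2 new). Total picks: 4.

4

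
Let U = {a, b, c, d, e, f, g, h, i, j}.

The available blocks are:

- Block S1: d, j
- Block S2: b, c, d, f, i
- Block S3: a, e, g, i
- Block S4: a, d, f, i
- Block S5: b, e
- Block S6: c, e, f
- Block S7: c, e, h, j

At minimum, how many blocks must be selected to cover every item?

3

S2 and S3 and S7 together: S2 ∪ S3 ∪ S7 = {a, b, c, d, e, f, g, h, i, j} — every item is covered.
Only S3 contains g, so S3 is forced; the remaining 6 items need at least 2 more blocks (each remaining block adds at most 4) — so at least 3 blocks are needed, and 3 is optimal.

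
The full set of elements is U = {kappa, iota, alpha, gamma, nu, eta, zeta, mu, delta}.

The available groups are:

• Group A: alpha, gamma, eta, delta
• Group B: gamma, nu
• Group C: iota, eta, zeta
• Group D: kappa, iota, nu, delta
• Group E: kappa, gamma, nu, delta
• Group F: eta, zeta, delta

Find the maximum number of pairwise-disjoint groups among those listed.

C, E are pairwise disjoint (C={iota,eta,zeta}; E={kappa,gamma,nu,delta}).
Every remaining group overlaps one of these, and no 3 of the listed groups are pairwise disjoint, so 2 is the maximum.

2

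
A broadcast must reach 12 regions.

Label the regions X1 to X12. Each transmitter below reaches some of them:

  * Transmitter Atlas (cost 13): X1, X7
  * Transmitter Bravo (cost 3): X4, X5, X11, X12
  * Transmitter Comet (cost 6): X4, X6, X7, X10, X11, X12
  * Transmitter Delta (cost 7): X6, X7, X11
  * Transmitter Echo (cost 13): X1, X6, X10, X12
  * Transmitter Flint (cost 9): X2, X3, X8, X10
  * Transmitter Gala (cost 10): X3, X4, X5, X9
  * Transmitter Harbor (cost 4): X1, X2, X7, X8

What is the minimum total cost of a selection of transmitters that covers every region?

Comet, Gala, Harbor together cover every region (Comet ∪ Gala ∪ Harbor = {X1, X2, X3, X4, X5, X6, X7, X8, X9, X10, X11, X12}); total cost 6 + 10 + 4 = 20.
The greedy pick Bravo, Harbor, Comet, Gala costs 23; no covering selection beats 20.

20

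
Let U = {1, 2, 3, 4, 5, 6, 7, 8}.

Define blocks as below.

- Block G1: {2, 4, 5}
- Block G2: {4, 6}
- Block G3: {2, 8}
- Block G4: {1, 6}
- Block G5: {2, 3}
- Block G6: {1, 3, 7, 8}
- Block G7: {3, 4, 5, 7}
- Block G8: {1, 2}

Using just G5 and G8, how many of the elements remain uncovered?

5

Union of G5, G8 = {1, 2, 3}.
Not covered: 4, 5, 6, 7, 8 — 5 elements.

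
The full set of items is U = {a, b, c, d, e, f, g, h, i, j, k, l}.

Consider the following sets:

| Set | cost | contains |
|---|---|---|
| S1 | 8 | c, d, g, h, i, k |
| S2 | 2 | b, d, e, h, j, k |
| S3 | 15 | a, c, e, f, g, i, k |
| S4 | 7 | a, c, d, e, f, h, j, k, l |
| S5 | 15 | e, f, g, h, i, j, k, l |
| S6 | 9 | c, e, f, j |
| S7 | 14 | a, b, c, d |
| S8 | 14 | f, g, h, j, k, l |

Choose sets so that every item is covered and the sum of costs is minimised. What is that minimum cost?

17

S1, S2, S4 together cover every item (S1 ∪ S2 ∪ S4 = {a, b, c, d, e, f, g, h, i, j, k, l}); total cost 8 + 2 + 7 = 17.
No covering selection has total cost below 17.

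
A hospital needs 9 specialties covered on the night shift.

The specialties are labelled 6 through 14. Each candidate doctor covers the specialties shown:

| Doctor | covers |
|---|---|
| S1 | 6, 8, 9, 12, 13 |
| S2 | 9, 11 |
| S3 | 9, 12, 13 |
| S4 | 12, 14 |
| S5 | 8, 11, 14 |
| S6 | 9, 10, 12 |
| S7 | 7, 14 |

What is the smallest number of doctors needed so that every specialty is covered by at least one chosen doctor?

4

S1 and S5 and S6 and S7 together: S1 ∪ S5 ∪ S6 ∪ S7 = {6, 7, 8, 9, 10, 11, 12, 13, 14} — every specialty is covered.
No 3 of the 7 doctors cover everything (all 35 combinations miss at least one specialty), so 4 is optimal.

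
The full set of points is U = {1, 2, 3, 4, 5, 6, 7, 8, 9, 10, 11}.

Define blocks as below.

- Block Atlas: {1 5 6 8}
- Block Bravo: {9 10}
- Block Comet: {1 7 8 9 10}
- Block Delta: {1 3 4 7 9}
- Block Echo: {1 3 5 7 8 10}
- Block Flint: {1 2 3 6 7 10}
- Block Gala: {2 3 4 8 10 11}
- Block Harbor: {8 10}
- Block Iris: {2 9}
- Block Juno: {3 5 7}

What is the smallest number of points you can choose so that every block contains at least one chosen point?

Take H = {7, 8, 9}. Each listed block contains at least one of these, so H is a hitting set of size 3.
The blocks Harbor, Iris, Juno are pairwise disjoint, so any hitting set needs a separate point for each — at least 3. Hence 3 is optimal.

3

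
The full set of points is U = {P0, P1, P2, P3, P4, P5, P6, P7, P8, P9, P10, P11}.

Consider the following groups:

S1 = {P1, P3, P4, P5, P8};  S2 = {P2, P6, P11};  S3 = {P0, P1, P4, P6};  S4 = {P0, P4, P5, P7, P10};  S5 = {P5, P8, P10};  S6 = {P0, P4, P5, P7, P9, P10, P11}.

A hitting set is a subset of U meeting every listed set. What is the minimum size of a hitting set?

The 2 points {P5, P6} hit every group.
The groups S2, S5 are pairwise disjoint, so any hitting set needs a separate point for each — at least 2. Hence 2 is optimal.

2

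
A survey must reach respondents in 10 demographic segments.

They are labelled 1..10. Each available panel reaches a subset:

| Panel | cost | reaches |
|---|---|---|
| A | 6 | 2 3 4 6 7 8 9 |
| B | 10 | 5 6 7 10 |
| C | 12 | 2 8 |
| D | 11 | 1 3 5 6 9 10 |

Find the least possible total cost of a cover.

17

A, D together cover every segment (A ∪ D = {1, 2, 3, 4, 5, 6, 7, 8, 9, 10}); total cost 6 + 11 = 17.
No covering selection has total cost below 17.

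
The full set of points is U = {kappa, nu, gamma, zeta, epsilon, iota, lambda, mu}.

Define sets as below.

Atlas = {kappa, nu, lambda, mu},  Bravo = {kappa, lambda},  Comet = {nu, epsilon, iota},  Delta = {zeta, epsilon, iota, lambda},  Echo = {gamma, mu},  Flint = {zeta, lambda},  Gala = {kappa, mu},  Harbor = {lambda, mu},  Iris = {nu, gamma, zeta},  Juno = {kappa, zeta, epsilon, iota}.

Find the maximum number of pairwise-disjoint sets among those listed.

Comet, Echo, Flint are pairwise disjoint (Comet={nu,epsilon,iota}; Echo={gamma,mu}; Flint={zeta,lambda}).
Every remaining set overlaps one of these, and no 4 of the listed sets are pairwise disjoint, so 3 is the maximum.

3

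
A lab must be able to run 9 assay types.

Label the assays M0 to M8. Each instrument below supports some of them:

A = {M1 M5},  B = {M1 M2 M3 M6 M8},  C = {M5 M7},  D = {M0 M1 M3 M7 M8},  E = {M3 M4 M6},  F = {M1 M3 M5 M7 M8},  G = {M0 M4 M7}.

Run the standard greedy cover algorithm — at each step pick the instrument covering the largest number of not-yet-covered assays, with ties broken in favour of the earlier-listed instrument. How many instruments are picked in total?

Greedy: pick B (covers 5 new) → pick G (covers 3 new) → pick A (covers 1 new). Total picks: 3.

3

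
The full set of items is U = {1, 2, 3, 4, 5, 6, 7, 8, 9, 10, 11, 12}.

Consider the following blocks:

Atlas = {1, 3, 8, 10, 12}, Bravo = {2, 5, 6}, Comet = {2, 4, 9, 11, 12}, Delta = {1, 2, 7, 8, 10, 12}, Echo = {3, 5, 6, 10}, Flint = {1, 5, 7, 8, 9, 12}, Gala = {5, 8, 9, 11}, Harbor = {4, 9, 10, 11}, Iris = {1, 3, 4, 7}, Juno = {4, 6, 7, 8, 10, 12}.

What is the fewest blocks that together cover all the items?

3

Take {Comet, Delta, Echo}. Their union is {1, 2, 3, 4, 5, 6, 7, 8, 9, 10, 11, 12}, which is all 12 items.
No 2 of the 10 blocks cover everything (all 45 combinations miss at least one item), so 3 is optimal.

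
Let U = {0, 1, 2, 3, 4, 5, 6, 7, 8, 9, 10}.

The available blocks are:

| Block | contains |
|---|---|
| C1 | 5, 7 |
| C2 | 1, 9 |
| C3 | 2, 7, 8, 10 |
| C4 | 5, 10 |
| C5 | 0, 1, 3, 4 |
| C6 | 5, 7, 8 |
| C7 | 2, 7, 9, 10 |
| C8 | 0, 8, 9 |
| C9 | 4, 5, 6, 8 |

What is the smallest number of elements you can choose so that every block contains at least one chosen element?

Take H = {0, 1, 5, 10}. Each listed block contains at least one of these, so H is a hitting set of size 4.
No choice of 3 elements meets every block, so 4 is the minimum.

4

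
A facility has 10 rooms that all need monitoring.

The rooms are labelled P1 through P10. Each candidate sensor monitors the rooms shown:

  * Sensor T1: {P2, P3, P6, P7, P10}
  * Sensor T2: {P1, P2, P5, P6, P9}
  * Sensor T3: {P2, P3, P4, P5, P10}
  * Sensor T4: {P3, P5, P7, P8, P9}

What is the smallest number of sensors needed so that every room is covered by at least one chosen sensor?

3

Take {T2, T3, T4}. Their union is {P1, P2, P3, P4, P5, P6, P7, P8, P9, P10}, which is all 10 rooms.
Only T2 contains P1, so T2 is forced; the remaining 5 rooms need at least 2 more sensors (each remaining sensor adds at most 3) — so at least 3 sensors are needed, and 3 is optimal.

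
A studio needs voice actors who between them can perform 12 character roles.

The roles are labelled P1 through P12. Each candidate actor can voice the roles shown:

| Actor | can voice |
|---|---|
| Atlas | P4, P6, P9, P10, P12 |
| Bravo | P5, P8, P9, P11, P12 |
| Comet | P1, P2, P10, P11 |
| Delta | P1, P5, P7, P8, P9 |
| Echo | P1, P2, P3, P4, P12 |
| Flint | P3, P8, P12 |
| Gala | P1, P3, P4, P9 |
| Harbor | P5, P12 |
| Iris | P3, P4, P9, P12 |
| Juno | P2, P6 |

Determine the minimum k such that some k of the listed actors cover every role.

Take {Atlas, Comet, Delta, Flint}. Their union is {P1, P2, P3, P4, P5, P6, P7, P8, P9, P10, P11, P12}, which is all 12 roles.
No 3 of the 10 actors cover everything (all 120 combinations miss at least one role), so 4 is optimal.

4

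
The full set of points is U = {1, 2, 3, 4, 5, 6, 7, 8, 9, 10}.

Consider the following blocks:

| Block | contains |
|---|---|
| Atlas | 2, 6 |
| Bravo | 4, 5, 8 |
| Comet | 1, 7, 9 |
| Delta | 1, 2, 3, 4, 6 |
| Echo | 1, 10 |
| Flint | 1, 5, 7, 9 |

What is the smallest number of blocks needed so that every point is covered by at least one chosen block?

Take {Bravo, Delta, Echo, Flint}. Their union is {1, 2, 3, 4, 5, 6, 7, 8, 9, 10}, which is all 10 points.
No 3 of the 6 blocks cover everything (all 20 combinations miss at least one point), so 4 is optimal.

4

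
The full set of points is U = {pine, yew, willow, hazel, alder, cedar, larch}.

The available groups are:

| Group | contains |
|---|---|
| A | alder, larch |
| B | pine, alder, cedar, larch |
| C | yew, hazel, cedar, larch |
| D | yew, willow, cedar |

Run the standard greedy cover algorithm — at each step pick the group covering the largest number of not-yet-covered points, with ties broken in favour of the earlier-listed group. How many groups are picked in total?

3

Greedy: pick B (covers 4 new) → pick C (covers 2 new) → pick D (covers 1 new). Total picks: 3.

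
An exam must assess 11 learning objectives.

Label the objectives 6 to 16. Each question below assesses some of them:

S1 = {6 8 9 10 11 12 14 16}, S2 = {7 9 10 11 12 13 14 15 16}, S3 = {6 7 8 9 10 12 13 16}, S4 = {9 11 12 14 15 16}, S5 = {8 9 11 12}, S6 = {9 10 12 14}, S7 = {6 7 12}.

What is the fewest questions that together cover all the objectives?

S1 and S2 together: S1 ∪ S2 = {6, 7, 8, 9, 10, 11, 12, 13, 14, 15, 16} — every objective is covered.
No single question has all 11 objectives (the largest, S2, has 9), so 2 is optimal.

2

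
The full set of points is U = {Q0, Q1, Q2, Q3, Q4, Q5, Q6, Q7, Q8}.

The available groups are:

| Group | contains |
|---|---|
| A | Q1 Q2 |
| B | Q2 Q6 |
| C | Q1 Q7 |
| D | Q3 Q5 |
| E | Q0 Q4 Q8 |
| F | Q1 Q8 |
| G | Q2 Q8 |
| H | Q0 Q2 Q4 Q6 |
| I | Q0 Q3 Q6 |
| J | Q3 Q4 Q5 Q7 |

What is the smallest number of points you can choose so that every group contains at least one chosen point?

4

T = {Q2, Q3, Q7, Q8} meets every group (each contains at least one member of T), and |T| = 4.
The groups B, C, D, E are pairwise disjoint, so any hitting set needs a separate point for each — at least 4. Hence 4 is optimal.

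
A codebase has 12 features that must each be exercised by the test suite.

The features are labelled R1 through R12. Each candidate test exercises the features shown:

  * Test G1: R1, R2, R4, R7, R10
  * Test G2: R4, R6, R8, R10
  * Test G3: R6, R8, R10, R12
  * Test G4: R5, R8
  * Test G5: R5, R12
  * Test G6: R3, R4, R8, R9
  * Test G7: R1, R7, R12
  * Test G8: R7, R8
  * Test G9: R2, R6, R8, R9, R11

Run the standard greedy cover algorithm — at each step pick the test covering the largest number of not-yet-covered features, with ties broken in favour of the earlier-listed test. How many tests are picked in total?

4

Greedy: pick G1 (covers 5 new) → pick G9 (covers 4 new) → pick G5 (covers 2 new) → pick G6 (covers 1 new). Total picks: 4.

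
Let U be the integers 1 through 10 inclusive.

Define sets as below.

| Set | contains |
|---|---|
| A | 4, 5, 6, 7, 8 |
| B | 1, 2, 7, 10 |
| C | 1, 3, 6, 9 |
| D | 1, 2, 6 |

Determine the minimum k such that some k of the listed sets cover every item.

Take {A, B, C}. Their union is {1, 2, 3, 4, 5, 6, 7, 8, 9, 10}, which is all 10 items.
Only C contains 3, so C is forced; the remaining 6 items need at least 2 more sets (each remaining set adds at most 4) — so at least 3 sets are needed, and 3 is optimal.

3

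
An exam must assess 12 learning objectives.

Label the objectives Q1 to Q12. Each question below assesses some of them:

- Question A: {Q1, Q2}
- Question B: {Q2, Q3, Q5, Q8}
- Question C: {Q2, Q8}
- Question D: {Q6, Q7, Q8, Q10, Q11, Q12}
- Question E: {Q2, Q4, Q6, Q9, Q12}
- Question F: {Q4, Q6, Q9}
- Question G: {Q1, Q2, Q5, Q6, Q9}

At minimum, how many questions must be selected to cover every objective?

Take {A, B, D, E}. Their union is {Q1, Q2, Q3, Q4, Q5, Q6, Q7, Q8, Q9, Q10, Q11, Q12}, which is all 12 objectives.
No 3 of the 7 questions cover everything (all 35 combinations miss at least one objective), so 4 is optimal.

4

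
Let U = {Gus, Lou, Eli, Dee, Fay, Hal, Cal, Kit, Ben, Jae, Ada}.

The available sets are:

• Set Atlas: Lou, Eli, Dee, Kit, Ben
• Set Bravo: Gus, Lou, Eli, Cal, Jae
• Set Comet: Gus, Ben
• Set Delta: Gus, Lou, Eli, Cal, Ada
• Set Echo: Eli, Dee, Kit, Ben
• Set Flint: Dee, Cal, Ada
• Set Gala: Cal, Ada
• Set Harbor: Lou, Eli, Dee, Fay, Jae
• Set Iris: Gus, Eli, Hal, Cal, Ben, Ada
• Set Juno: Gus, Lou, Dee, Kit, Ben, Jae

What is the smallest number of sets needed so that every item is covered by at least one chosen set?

3

Atlas, Harbor, and Iris cover everything between them: the union {Gus, Lou, Eli, Dee, Fay, Hal, Cal, Kit, Ben, Jae, Ada} is all of U.
Only Harbor contains Fay, so Harbor is forced; the remaining 6 items need at least 2 more sets (each remaining set adds at most 5) — so at least 3 sets are needed, and 3 is optimal.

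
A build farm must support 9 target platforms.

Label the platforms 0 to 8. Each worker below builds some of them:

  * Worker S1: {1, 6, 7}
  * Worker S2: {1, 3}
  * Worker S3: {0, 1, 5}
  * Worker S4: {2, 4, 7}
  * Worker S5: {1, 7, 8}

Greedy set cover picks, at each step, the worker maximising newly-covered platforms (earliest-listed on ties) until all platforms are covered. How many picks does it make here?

5

Greedy: pick S1 (covers 3 new) → pick S3 (covers 2 new) → pick S4 (covers 2 new) → pick S2 (covers 1 new) → pick S5 (covers 1 new). Total picks: 5.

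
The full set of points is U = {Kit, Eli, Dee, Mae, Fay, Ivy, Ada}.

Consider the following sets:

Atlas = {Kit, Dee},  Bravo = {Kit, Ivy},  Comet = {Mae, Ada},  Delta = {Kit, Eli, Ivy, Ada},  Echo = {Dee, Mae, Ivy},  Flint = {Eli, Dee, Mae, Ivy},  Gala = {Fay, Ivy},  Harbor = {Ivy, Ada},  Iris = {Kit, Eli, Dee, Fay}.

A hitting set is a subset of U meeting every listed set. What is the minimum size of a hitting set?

3

H = {Kit, Mae, Ivy} meets every set (each contains at least one member of H), and |H| = 3.
The sets Atlas, Comet, Gala are pairwise disjoint, so any hitting set needs a separate point for each — at least 3. Hence 3 is optimal.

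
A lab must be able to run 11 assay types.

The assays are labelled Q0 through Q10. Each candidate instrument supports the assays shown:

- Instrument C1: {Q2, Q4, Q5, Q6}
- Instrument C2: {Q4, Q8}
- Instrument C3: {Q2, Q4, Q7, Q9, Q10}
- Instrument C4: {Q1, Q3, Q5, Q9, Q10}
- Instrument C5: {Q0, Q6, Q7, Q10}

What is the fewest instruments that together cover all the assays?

Take {C1, C2, C4, C5}. Their union is {Q0, Q1, Q2, Q3, Q4, Q5, Q6, Q7, Q8, Q9, Q10}, which is all 11 assays.
No 3 of the 5 instruments cover everything (all 10 combinations miss at least one assay), so 4 is optimal.

4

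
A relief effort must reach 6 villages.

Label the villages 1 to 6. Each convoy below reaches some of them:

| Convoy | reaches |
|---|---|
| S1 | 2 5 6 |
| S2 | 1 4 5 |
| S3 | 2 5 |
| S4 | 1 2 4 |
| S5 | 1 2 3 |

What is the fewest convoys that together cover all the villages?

3

Take {S1, S4, S5}. Their union is {1, 2, 3, 4, 5, 6}, which is all 6 villages.
Only S5 contains 3, so S5 is forced; the remaining 3 villages need at least 2 more convoys (each remaining convoy adds at most 2) — so at least 3 convoys are needed, and 3 is optimal.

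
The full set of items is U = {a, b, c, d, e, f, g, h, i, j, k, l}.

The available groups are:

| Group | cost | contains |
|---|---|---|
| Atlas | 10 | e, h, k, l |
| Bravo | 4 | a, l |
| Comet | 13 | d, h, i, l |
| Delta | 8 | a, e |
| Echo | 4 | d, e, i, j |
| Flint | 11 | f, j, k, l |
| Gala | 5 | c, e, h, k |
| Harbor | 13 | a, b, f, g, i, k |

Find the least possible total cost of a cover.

26

Bravo, Echo, Gala, Harbor together cover every item (Bravo ∪ Echo ∪ Gala ∪ Harbor = {a, b, c, d, e, f, g, h, i, j, k, l}); total cost 4 + 4 + 5 + 13 = 26.
No covering selection has total cost below 26.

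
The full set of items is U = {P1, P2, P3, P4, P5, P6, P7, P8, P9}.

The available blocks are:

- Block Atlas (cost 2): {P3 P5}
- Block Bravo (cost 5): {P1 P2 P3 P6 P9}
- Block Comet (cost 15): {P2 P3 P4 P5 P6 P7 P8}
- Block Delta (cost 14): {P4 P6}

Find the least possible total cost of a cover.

Bravo, Comet together cover every item (Bravo ∪ Comet = {P1, P2, P3, P4, P5, P6, P7, P8, P9}); total cost 5 + 15 = 20.
The greedy pick Atlas, Bravo, Comet costs 22; no covering selection beats 20.

20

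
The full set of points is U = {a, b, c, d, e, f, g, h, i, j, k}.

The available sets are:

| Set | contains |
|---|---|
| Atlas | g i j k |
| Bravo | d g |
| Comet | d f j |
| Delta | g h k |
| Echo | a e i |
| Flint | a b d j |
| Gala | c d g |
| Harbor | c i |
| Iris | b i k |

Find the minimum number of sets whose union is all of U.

5

Comet and Delta and Echo and Gala and Iris together: Comet ∪ Delta ∪ Echo ∪ Gala ∪ Iris = {a, b, c, d, e, f, g, h, i, j, k} — every point is covered.
No 4 of the 9 sets cover everything (all 126 combinations miss at least one point), so 5 is optimal.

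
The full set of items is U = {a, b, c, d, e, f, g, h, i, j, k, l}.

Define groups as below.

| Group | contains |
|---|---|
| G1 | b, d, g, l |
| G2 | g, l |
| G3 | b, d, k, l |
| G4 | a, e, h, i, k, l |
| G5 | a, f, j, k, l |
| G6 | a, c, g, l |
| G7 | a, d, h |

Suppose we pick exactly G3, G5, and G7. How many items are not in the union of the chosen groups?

Union of G3, G5, G7 = {a, b, d, f, h, j, k, l}.
Not covered: c, e, g, i — 4 items.

4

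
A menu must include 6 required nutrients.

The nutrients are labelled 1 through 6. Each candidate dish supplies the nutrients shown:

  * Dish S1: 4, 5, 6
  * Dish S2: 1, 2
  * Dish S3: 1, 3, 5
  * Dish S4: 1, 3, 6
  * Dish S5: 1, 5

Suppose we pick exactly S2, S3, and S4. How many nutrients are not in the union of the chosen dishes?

1

Union of S2, S3, S4 = {1, 2, 3, 5, 6}.
Not covered: 4 — 1 nutrient.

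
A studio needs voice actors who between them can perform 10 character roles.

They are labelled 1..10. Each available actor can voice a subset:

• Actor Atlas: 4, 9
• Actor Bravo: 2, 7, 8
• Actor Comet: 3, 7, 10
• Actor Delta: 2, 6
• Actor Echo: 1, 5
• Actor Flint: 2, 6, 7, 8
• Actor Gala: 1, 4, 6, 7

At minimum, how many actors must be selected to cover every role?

Atlas and Comet and Echo and Flint together: Atlas ∪ Comet ∪ Echo ∪ Flint = {1, 2, 3, 4, 5, 6, 7, 8, 9, 10} — every role is covered.
Only Comet contains 3, so Comet is forced; the remaining 7 roles need at least 3 more actors (each remaining actor adds at most 3) — so at least 4 actors are needed, and 4 is optimal.

4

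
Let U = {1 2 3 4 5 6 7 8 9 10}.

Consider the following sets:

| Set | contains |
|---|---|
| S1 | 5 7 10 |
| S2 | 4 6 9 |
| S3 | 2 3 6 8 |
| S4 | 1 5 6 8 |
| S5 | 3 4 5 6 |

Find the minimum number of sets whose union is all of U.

4

S1, S2, S3, and S4 cover everything between them: the union {1, 2, 3, 4, 5, 6, 7, 8, 9, 10} is all of U.
Only S4 contains 1, so S4 is forced; the remaining 6 items need at least 3 more sets (each remaining set adds at most 2) — so at least 4 sets are needed, and 4 is optimal.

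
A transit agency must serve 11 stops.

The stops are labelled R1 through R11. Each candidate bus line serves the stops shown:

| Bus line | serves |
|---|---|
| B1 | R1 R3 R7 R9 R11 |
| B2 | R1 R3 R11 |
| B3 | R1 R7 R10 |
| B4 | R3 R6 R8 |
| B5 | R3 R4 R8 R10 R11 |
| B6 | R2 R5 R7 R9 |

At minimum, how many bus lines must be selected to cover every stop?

4

B3 and B4 and B5 and B6 together: B3 ∪ B4 ∪ B5 ∪ B6 = {R1, R2, R3, R4, R5, R6, R7, R8, R9, R10, R11} — every stop is covered.
No 3 of the 6 bus lines cover everything (all 20 combinations miss at least one stop), so 4 is optimal.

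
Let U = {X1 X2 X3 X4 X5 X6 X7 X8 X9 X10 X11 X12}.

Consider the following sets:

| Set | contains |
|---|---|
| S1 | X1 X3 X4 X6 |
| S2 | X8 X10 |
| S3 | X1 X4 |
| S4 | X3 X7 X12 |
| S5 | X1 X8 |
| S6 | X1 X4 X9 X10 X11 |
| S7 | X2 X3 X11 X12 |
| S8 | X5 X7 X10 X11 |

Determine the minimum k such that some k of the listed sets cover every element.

S1 and S5 and S6 and S7 and S8 together: S1 ∪ S5 ∪ S6 ∪ S7 ∪ S8 = {X1, X2, X3, X4, X5, X6, X7, X8, X9, X10, X11, X12} — every element is covered.
No 4 of the 8 sets cover everything (all 70 combinations miss at least one element), so 5 is optimal.

5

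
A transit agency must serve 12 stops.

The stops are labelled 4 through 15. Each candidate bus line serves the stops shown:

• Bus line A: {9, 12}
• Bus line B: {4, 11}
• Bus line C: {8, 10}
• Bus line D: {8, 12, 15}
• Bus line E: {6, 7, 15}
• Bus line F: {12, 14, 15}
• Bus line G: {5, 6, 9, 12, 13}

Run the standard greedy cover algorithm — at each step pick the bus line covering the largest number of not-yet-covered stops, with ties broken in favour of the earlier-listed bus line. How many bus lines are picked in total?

Greedy: pick G (covers 5 new) → pick B (covers 2 new) → pick C (covers 2 new) → pick E (covers 2 new) → pick F (covers 1 new). Total picks: 5.

5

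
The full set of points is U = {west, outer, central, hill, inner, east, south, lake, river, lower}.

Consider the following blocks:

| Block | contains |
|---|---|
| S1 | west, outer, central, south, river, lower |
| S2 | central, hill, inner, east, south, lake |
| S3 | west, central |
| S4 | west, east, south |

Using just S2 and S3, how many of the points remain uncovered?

Union of S2, S3 = {west, central, hill, inner, east, south, lake}.
Not covered: outer, river, lower — 3 points.

3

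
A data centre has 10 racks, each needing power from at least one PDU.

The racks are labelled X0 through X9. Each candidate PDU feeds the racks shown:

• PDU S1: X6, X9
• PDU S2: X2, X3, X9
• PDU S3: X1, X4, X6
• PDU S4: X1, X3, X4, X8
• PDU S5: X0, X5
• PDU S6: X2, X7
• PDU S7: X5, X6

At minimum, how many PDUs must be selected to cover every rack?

4

S1 and S4 and S5 and S6 together: S1 ∪ S4 ∪ S5 ∪ S6 = {X0, X1, X2, X3, X4, X5, X6, X7, X8, X9} — every rack is covered.
Only S4 contains X8, so S4 is forced; the remaining 6 racks need at least 3 more PDUs (each remaining PDU adds at most 2) — so at least 4 PDUs are needed, and 4 is optimal.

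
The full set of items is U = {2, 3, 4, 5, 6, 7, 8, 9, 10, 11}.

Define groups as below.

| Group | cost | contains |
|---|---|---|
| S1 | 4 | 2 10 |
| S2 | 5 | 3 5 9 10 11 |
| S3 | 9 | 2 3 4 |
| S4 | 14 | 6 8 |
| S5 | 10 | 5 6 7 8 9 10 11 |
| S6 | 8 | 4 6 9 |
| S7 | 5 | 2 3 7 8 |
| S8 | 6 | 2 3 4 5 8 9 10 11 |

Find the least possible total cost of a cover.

16

S5, S8 together cover every item (S5 ∪ S8 = {2, 3, 4, 5, 6, 7, 8, 9, 10, 11}); total cost 10 + 6 = 16.
No covering selection has total cost below 16.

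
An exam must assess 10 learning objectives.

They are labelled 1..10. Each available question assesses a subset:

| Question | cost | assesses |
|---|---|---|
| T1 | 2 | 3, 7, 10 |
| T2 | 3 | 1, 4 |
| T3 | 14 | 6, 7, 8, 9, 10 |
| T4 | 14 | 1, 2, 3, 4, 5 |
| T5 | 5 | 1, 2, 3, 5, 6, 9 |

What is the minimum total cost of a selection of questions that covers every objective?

T2, T3, T5 together cover every objective (T2 ∪ T3 ∪ T5 = {1, 2, 3, 4, 5, 6, 7, 8, 9, 10}); total cost 3 + 14 + 5 = 22.
The greedy pick T1, T5, T2, T3 costs 24; no covering selection beats 22.

22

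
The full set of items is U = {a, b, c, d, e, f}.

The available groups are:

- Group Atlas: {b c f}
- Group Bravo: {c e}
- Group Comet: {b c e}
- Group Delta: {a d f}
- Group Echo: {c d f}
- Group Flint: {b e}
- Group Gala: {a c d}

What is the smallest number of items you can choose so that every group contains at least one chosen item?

3

The 3 items {b, d, e} hit every group.
No choice of 2 items meets every group, so 3 is the minimum.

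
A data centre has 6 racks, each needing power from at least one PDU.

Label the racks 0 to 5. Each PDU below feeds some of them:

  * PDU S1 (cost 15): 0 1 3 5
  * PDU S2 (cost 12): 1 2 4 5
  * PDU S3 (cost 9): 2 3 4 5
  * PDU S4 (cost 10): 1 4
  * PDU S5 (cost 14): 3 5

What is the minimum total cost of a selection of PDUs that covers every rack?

24

S1, S3 together cover every rack (S1 ∪ S3 = {0, 1, 2, 3, 4, 5}); total cost 15 + 9 = 24.
No covering selection has total cost below 24.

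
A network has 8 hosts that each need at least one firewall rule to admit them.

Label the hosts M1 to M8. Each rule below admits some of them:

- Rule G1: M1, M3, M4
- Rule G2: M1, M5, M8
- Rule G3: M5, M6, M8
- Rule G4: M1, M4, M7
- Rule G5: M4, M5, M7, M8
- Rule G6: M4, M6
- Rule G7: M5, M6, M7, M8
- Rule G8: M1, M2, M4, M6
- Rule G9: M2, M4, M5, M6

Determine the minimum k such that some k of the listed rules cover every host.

Take {G1, G5, G8}. Their union is {M1, M2, M3, M4, M5, M6, M7, M8}, which is all 8 hosts.
Only G1 contains M3, so G1 is forced; the remaining 5 hosts need at least 2 more rules (each remaining rule adds at most 4) — so at least 3 rules are needed, and 3 is optimal.

3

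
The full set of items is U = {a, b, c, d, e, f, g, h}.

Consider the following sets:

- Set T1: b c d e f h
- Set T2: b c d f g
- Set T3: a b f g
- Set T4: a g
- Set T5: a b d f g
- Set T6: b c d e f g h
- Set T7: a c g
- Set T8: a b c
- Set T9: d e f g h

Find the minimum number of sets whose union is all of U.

T1 and T3 cover everything between them: the union {a, b, c, d, e, f, g, h} is all of U.
No single set has all 8 items (the largest, T6, has 7), so 2 is optimal.

2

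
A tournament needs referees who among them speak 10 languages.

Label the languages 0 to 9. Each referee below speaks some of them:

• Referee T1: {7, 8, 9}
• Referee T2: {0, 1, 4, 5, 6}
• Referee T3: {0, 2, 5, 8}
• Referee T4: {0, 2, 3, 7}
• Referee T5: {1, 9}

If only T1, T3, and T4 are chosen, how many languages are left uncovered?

3

Union of T1, T3, T4 = {0, 2, 3, 5, 7, 8, 9}.
Not covered: 1, 4, 6 — 3 languages.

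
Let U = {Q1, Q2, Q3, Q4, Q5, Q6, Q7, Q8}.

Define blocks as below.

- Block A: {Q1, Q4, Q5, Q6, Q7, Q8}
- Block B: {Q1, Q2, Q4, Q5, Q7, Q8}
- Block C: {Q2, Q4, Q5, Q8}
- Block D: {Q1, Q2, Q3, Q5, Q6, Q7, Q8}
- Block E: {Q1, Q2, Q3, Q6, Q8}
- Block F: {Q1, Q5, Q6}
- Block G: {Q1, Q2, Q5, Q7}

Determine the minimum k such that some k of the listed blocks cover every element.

B and E cover everything between them: the union {Q1, Q2, Q3, Q4, Q5, Q6, Q7, Q8} is all of U.
No single block has all 8 elements (the largest, D, has 7), so 2 is optimal.

2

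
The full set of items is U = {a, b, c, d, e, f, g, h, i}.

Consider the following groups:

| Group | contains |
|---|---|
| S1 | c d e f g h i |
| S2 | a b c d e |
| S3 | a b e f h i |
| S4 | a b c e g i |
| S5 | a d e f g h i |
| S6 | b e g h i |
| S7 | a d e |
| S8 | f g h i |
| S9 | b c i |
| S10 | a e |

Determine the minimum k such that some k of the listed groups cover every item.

2

S2 and S8 together: S2 ∪ S8 = {a, b, c, d, e, f, g, h, i} — every item is covered.
No single group has all 9 items (the largest, S1, has 7), so 2 is optimal.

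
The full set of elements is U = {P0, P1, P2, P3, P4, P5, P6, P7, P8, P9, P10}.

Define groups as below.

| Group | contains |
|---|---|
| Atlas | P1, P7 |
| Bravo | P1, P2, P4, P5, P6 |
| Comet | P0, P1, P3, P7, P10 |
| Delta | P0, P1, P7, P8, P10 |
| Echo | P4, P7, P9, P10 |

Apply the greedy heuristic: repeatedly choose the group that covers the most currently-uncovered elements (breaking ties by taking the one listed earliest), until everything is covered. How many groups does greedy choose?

4

Greedy: pick Bravo (covers 5 new) → pick Comet (covers 4 new) → pick Delta (covers 1 new) → pick Echo (covers 1 new). Total picks: 4.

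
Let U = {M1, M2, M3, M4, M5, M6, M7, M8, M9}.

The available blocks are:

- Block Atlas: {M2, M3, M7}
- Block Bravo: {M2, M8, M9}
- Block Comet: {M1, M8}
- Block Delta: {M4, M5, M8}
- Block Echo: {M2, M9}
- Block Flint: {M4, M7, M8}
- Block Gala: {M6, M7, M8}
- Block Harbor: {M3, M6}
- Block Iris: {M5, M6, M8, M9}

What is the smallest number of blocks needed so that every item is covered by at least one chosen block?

4

Take {Atlas, Comet, Flint, Iris}. Their union is {M1, M2, M3, M4, M5, M6, M7, M8, M9}, which is all 9 items.
Only Comet contains M1, so Comet is forced; the remaining 7 items need at least 3 more blocks (each remaining block adds at most 3) — so at least 4 blocks are needed, and 4 is optimal.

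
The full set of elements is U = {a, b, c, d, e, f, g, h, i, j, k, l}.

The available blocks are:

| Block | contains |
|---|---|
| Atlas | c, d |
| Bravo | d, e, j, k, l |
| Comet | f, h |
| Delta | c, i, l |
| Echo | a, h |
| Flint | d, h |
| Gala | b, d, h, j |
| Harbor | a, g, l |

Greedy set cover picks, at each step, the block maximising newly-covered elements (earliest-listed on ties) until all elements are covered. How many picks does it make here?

Greedy: pick Bravo (covers 5 new) → pick Comet (covers 2 new) → pick Delta (covers 2 new) → pick Harbor (covers 2 new) → pick Gala (covers 1 new). Total picks: 5.

5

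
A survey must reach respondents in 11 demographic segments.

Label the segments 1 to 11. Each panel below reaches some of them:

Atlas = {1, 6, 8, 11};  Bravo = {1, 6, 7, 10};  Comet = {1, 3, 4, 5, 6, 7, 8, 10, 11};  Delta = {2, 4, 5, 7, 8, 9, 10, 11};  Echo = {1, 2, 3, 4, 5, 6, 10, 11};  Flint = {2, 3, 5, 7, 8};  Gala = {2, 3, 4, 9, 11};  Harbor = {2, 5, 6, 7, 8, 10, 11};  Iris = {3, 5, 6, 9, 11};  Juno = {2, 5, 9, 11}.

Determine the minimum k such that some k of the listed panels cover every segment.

Delta and Echo together: Delta ∪ Echo = {1, 2, 3, 4, 5, 6, 7, 8, 9, 10, 11} — every segment is covered.
No single panel has all 11 segments (the largest, Comet, has 9), so 2 is optimal.

2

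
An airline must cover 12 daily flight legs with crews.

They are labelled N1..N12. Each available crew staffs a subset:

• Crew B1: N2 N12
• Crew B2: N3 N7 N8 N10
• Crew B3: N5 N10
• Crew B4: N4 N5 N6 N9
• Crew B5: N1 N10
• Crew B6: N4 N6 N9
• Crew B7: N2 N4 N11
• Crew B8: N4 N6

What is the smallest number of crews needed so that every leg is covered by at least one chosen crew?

B1 and B2 and B4 and B5 and B7 together: B1 ∪ B2 ∪ B4 ∪ B5 ∪ B7 = {N1, N2, N3, N4, N5, N6, N7, N8, N9, N10, N11, N12} — every leg is covered.
No 4 of the 8 crews cover everything (all 70 combinations miss at least one leg), so 5 is optimal.

5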